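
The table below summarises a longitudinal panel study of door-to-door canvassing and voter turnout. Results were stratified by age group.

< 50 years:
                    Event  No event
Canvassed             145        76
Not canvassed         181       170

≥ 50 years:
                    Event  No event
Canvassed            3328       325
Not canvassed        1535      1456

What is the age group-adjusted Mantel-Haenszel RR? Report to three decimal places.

1.737

RR_MH = Σ(aᵢ·n₀ᵢ/nᵢ) / Σ(cᵢ·n₁ᵢ/nᵢ), with n₁ᵢ = aᵢ+bᵢ (exposed), n₀ᵢ = cᵢ+dᵢ (unexposed), nᵢ = n₁ᵢ+n₀ᵢ.
Stratum 1 (< 50 years): n₁ = 221, n₀ = 351, n = 572; a·n₀/n = 145·351/572 = 88.9773; c·n₁/n = 181·221/572 = 69.9318
Stratum 2 (≥ 50 years): n₁ = 3653, n₀ = 2991, n = 6644; a·n₀/n = 3328·2991/6644 = 1498.2011; c·n₁/n = 1535·3653/6644 = 843.9728
RR_MH = (88.9773 + 1498.2011) / (69.9318 + 843.9728) = 1587.1784 / 913.9046 = 1.73670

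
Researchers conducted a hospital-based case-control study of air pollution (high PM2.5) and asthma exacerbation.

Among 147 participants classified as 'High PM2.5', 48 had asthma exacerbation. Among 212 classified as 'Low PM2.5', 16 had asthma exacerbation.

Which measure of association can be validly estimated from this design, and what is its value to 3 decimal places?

5.939

From the description: a = 48, b = 99, c = 16, d = 196.
This is a hospital-based case-control study: participants were sampled on outcome status, so risks in the source population cannot be estimated directly — relative risk is not valid here. The odds ratio is the appropriate measure.
OR = (a·d)/(b·c) = (48 × 196) / (99 × 16) = 9408 / 1584 = 5.93939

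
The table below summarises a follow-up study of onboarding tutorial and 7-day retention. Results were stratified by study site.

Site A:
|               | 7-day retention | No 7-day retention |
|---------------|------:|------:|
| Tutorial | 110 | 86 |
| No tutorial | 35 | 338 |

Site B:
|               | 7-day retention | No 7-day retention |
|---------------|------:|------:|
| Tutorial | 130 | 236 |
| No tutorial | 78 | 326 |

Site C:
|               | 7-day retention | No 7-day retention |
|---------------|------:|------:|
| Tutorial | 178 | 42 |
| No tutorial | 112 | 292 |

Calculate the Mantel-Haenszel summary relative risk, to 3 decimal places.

RR_MH = Σ(aᵢ·n₀ᵢ/nᵢ) / Σ(cᵢ·n₁ᵢ/nᵢ), with n₁ᵢ = aᵢ+bᵢ (exposed), n₀ᵢ = cᵢ+dᵢ (unexposed), nᵢ = n₁ᵢ+n₀ᵢ.
Stratum 1 (Site A): n₁ = 196, n₀ = 373, n = 569; a·n₀/n = 110·373/569 = 72.1090; c·n₁/n = 35·196/569 = 12.0562
Stratum 2 (Site B): n₁ = 366, n₀ = 404, n = 770; a·n₀/n = 130·404/770 = 68.2078; c·n₁/n = 78·366/770 = 37.0753
Stratum 3 (Site C): n₁ = 220, n₀ = 404, n = 624; a·n₀/n = 178·404/624 = 115.2436; c·n₁/n = 112·220/624 = 39.4872
RR_MH = (72.1090 + 68.2078 + 115.2436) / (12.0562 + 37.0753 + 39.4872) = 255.5603 / 88.6187 = 2.88382

2.884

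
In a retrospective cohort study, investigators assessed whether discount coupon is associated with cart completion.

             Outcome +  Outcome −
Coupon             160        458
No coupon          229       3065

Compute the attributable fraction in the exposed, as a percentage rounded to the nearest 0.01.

Cells: a = 160, b = 458, c = 229, d = 3065.
Risk in exposed = 160/618 = 0.25890; risk in unexposed = 229/3294 = 0.06952.
RR = 0.25890/0.06952 = 3.72409
AR% = (RR − 1)/RR × 100 = (3.72409 − 1)/3.72409 × 100 = 73.1478%

73.15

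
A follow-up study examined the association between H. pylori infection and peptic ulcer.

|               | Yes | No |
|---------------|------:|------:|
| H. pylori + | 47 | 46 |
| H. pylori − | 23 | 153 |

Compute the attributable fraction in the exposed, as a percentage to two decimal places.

74.14

Cells: a = 47, b = 46, c = 23, d = 153.
Risk in exposed = 47/93 = 0.50538; risk in unexposed = 23/176 = 0.13068.
RR = 0.50538/0.13068 = 3.86723
AR% = (RR − 1)/RR × 100 = (3.86723 − 1)/3.86723 × 100 = 74.1417%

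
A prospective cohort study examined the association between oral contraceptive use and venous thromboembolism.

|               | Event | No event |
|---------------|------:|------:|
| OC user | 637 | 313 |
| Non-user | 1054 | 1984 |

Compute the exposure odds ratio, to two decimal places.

Cells: a = 637, b = 313, c = 1054, d = 1984.
OR = (a·d)/(b·c) = (637 × 1984) / (313 × 1054) = 1263808 / 329902 = 3.83086
The odds of venous thromboembolism are about 3.83 times as high in the oc user group.

3.83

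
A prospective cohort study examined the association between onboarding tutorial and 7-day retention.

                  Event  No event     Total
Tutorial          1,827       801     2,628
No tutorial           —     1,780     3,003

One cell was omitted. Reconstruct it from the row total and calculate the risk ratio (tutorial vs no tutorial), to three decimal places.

The missing cell is in the unexposed row: 3003 − 1780 = 1223.
So a = 1827, b = 801, c = 1223, d = 1780.
RR = [a/(a+b)] / [c/(c+d)] = (1827/2628) / (1223/3003) = 0.69521/0.40726 = 1.70703

1.707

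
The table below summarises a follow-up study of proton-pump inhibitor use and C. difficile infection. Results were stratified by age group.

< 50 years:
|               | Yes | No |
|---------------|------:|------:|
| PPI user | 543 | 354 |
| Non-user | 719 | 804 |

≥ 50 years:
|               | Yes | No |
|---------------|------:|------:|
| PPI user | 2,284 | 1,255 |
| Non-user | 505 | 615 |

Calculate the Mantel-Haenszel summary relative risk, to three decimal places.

1.370

RR_MH = Σ(aᵢ·n₀ᵢ/nᵢ) / Σ(cᵢ·n₁ᵢ/nᵢ), with n₁ᵢ = aᵢ+bᵢ (exposed), n₀ᵢ = cᵢ+dᵢ (unexposed), nᵢ = n₁ᵢ+n₀ᵢ.
Stratum 1 (< 50 years): n₁ = 897, n₀ = 1523, n = 2420; a·n₀/n = 543·1523/2420 = 341.7310; c·n₁/n = 719·897/2420 = 266.5054
Stratum 2 (≥ 50 years): n₁ = 3539, n₀ = 1120, n = 4659; a·n₀/n = 2284·1120/4659 = 549.0620; c·n₁/n = 505·3539/4659 = 383.6006
RR_MH = (341.7310 + 549.0620) / (266.5054 + 383.6006) = 890.7930 / 650.1059 = 1.37023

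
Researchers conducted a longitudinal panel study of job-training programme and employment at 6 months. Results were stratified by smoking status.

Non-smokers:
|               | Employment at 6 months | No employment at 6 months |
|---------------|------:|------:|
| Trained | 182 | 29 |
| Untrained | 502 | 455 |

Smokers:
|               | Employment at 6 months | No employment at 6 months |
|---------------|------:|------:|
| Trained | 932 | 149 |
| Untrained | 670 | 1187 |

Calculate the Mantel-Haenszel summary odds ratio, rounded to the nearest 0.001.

OR_MH = Σ(aᵢdᵢ/nᵢ) / Σ(bᵢcᵢ/nᵢ), where nᵢ is the stratum total.
Stratum 1 (Non-smokers): n = 1168; a·d/n = 182·455/1168 = 70.8990; b·c/n = 29·502/1168 = 12.4640
Stratum 2 (Smokers): n = 2938; a·d/n = 932·1187/2938 = 376.5432; b·c/n = 149·670/2938 = 33.9789
OR_MH = (70.8990 + 376.5432) / (12.4640 + 33.9789) = 447.4422 / 46.4429 = 9.63424

9.634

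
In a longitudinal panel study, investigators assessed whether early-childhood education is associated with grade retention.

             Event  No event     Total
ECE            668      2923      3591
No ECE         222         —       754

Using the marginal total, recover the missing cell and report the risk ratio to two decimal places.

The missing cell is in the unexposed row: 754 − 222 = 532.
So a = 668, b = 2923, c = 222, d = 532.
RR = [a/(a+b)] / [c/(c+d)] = (668/3591) / (222/754) = 0.18602/0.29443 = 0.63180

0.63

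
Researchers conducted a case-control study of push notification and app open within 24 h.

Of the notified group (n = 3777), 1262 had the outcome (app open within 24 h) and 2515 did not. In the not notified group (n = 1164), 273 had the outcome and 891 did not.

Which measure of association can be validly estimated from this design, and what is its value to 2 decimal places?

From the description: a = 1262, b = 2515, c = 273, d = 891.
This is a case-control study: participants were sampled on outcome status, so risks in the source population cannot be estimated directly — relative risk is not valid here. The odds ratio is the appropriate measure.
OR = (a·d)/(b·c) = (1262 × 891) / (2515 × 273) = 1124442 / 686595 = 1.63771

1.64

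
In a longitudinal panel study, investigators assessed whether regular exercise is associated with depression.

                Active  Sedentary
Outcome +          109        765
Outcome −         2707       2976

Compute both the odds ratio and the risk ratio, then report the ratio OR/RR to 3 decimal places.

Reading the table with exposure as columns: a = 109 (Active, case), b = 2707 (Active, non-case), c = 765 (Sedentary, case), d = 2976.
OR = (109·2976)/(2707·765) = 324384/2070855 = 0.15664
Risk in exposed = 109/2816 = 0.03871; risk in unexposed = 765/3741 = 0.20449; RR = 0.18929
OR/RR = 0.15664 / 0.18929 = 0.82754
The outcome is not rare, so the OR lies further from 1 than the RR.

0.828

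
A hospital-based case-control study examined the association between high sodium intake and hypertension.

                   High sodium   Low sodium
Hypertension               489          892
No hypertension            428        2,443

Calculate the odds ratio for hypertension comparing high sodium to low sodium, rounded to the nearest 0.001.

Reading the table with exposure as columns: a = 489 (High sodium, case), b = 428 (High sodium, non-case), c = 892 (Low sodium, case), d = 2443.
OR = (a·d)/(b·c) = (489 × 2443) / (428 × 892) = 1194627 / 381776 = 3.12913
The odds of hypertension are about 3.13 times as high in the high sodium group.

3.129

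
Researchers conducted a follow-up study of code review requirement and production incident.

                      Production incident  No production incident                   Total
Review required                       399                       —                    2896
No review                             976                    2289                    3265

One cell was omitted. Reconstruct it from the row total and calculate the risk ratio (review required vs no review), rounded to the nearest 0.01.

The missing cell is in the exposed row: 2896 − 399 = 2497.
So a = 399, b = 2497, c = 976, d = 2289.
RR = [a/(a+b)] / [c/(c+d)] = (399/2896) / (976/3265) = 0.13778/0.29893 = 0.46090

0.46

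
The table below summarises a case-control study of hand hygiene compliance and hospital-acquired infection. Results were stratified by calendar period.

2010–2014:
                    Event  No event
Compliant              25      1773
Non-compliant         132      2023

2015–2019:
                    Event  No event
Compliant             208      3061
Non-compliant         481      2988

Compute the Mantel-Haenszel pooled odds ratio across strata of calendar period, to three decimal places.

0.378

OR_MH = Σ(aᵢdᵢ/nᵢ) / Σ(bᵢcᵢ/nᵢ), where nᵢ is the stratum total.
Stratum 1 (2010–2014): n = 3953; a·d/n = 25·2023/3953 = 12.7941; b·c/n = 1773·132/3953 = 59.2047
Stratum 2 (2015–2019): n = 6738; a·d/n = 208·2988/6738 = 92.2386; b·c/n = 3061·481/6738 = 218.5131
OR_MH = (12.7941 + 92.2386) / (59.2047 + 218.5131) = 105.0327 / 277.7177 = 0.37820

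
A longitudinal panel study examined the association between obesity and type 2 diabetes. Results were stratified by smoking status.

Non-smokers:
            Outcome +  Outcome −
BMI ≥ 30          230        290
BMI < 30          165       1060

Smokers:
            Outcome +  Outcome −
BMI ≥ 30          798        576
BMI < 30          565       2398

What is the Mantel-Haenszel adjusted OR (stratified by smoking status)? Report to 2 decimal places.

OR_MH = Σ(aᵢdᵢ/nᵢ) / Σ(bᵢcᵢ/nᵢ), where nᵢ is the stratum total.
Stratum 1 (Non-smokers): n = 1745; a·d/n = 230·1060/1745 = 139.7135; b·c/n = 290·165/1745 = 27.4212
Stratum 2 (Smokers): n = 4337; a·d/n = 798·2398/4337 = 441.2276; b·c/n = 576·565/4337 = 75.0380
OR_MH = (139.7135 + 441.2276) / (27.4212 + 75.0380) = 580.9410 / 102.4592 = 5.66997

5.67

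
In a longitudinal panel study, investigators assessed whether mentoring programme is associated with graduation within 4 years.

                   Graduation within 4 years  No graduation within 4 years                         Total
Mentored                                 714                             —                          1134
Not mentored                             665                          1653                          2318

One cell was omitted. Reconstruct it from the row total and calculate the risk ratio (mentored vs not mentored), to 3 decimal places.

2.195

The missing cell is in the exposed row: 1134 − 714 = 420.
So a = 714, b = 420, c = 665, d = 1653.
RR = [a/(a+b)] / [c/(c+d)] = (714/1134) / (665/2318) = 0.62963/0.28689 = 2.19471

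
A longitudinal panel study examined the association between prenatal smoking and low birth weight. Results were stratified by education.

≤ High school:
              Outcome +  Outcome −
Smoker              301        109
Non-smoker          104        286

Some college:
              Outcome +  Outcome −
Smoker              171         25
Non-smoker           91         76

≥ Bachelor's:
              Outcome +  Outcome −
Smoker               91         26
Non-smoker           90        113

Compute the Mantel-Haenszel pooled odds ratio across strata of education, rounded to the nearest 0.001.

OR_MH = Σ(aᵢdᵢ/nᵢ) / Σ(bᵢcᵢ/nᵢ), where nᵢ is the stratum total.
Stratum 1 (≤ High school): n = 800; a·d/n = 301·286/800 = 107.6075; b·c/n = 109·104/800 = 14.1700
Stratum 2 (Some college): n = 363; a·d/n = 171·76/363 = 35.8017; b·c/n = 25·91/363 = 6.2672
Stratum 3 (≥ Bachelor's): n = 320; a·d/n = 91·113/320 = 32.1344; b·c/n = 26·90/320 = 7.3125
OR_MH = (107.6075 + 35.8017 + 32.1344) / (14.1700 + 6.2672 + 7.3125) = 175.5435 / 27.7497 = 6.32596

6.326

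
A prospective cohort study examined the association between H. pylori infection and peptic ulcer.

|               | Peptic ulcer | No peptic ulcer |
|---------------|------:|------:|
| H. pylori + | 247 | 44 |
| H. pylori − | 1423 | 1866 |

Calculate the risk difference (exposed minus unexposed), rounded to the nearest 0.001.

0.416

Cells: a = 247, b = 44, c = 1423, d = 1866.
Risk in exposed = 247/291 = 0.848797; risk in unexposed = 1423/3289 = 0.432654.
Risk difference = 0.848797 − 0.432654 = 0.416143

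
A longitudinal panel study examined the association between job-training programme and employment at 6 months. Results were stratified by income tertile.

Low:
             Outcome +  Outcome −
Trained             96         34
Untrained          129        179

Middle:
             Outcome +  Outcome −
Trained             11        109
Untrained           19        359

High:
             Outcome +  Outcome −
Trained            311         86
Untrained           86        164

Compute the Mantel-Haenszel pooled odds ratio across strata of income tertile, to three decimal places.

4.921

OR_MH = Σ(aᵢdᵢ/nᵢ) / Σ(bᵢcᵢ/nᵢ), where nᵢ is the stratum total.
Stratum 1 (Low): n = 438; a·d/n = 96·179/438 = 39.2329; b·c/n = 34·129/438 = 10.0137
Stratum 2 (Middle): n = 498; a·d/n = 11·359/498 = 7.9297; b·c/n = 109·19/498 = 4.1586
Stratum 3 (High): n = 647; a·d/n = 311·164/647 = 78.8315; b·c/n = 86·86/647 = 11.4312
OR_MH = (39.2329 + 7.9297 + 78.8315) / (10.0137 + 4.1586 + 11.4312) = 125.9941 / 25.6036 = 4.92096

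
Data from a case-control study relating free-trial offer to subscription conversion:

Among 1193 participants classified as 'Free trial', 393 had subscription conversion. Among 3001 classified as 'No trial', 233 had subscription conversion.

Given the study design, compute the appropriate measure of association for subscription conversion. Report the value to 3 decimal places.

5.836

From the description: a = 393, b = 800, c = 233, d = 2768.
This is a case-control study: participants were sampled on outcome status, so risks in the source population cannot be estimated directly — relative risk is not valid here. The odds ratio is the appropriate measure.
OR = (a·d)/(b·c) = (393 × 2768) / (800 × 233) = 1087824 / 186400 = 5.83597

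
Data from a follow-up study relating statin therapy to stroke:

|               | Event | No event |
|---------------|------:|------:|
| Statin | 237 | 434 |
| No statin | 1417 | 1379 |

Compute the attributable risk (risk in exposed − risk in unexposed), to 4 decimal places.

-0.1536

Cells: a = 237, b = 434, c = 1417, d = 1379.
Risk in exposed = 237/671 = 0.353204; risk in unexposed = 1417/2796 = 0.506795.
Risk difference = 0.353204 − 0.506795 = -0.153591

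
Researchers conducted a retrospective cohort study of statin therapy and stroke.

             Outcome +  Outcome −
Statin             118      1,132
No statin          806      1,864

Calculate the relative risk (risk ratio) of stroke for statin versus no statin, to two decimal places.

0.31

Cells: a = 118, b = 1132, c = 806, d = 1864.
Risk in exposed = 118/1250 = 0.09440; risk in unexposed = 806/2670 = 0.30187.
RR = 0.09440 / 0.30187 = 0.31271
The risk is 69% lower among the exposed than among the unexposed.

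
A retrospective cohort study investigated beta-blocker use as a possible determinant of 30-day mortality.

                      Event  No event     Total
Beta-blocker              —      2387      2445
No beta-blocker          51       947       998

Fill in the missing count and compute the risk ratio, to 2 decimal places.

The missing cell is in the exposed row: 2445 − 2387 = 58.
So a = 58, b = 2387, c = 51, d = 947.
RR = [a/(a+b)] / [c/(c+d)] = (58/2445) / (51/998) = 0.02372/0.05110 = 0.46420

0.46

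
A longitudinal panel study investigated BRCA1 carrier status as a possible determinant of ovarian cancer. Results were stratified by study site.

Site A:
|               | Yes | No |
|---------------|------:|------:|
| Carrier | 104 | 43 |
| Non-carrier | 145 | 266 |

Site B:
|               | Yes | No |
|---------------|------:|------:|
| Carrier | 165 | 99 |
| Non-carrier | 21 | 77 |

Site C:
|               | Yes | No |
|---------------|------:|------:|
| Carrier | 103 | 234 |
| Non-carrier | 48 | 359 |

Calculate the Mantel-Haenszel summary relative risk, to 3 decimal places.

2.360

RR_MH = Σ(aᵢ·n₀ᵢ/nᵢ) / Σ(cᵢ·n₁ᵢ/nᵢ), with n₁ᵢ = aᵢ+bᵢ (exposed), n₀ᵢ = cᵢ+dᵢ (unexposed), nᵢ = n₁ᵢ+n₀ᵢ.
Stratum 1 (Site A): n₁ = 147, n₀ = 411, n = 558; a·n₀/n = 104·411/558 = 76.6022; c·n₁/n = 145·147/558 = 38.1989
Stratum 2 (Site B): n₁ = 264, n₀ = 98, n = 362; a·n₀/n = 165·98/362 = 44.6685; c·n₁/n = 21·264/362 = 15.3149
Stratum 3 (Site C): n₁ = 337, n₀ = 407, n = 744; a·n₀/n = 103·407/744 = 56.3454; c·n₁/n = 48·337/744 = 21.7419
RR_MH = (76.6022 + 44.6685 + 56.3454) / (38.1989 + 15.3149 + 21.7419) = 177.6161 / 75.2558 = 2.36017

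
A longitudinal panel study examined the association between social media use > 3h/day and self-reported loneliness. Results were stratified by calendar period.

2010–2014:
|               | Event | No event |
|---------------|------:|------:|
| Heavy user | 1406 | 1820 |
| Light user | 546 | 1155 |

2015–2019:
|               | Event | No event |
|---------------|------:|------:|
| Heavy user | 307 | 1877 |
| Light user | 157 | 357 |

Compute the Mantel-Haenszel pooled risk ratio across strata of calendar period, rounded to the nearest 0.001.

RR_MH = Σ(aᵢ·n₀ᵢ/nᵢ) / Σ(cᵢ·n₁ᵢ/nᵢ), with n₁ᵢ = aᵢ+bᵢ (exposed), n₀ᵢ = cᵢ+dᵢ (unexposed), nᵢ = n₁ᵢ+n₀ᵢ.
Stratum 1 (2010–2014): n₁ = 3226, n₀ = 1701, n = 4927; a·n₀/n = 1406·1701/4927 = 485.4082; c·n₁/n = 546·3226/4927 = 357.4987
Stratum 2 (2015–2019): n₁ = 2184, n₀ = 514, n = 2698; a·n₀/n = 307·514/2698 = 58.4870; c·n₁/n = 157·2184/2698 = 127.0897
RR_MH = (485.4082 + 58.4870) / (357.4987 + 127.0897) = 543.8952 / 484.5884 = 1.12239

1.122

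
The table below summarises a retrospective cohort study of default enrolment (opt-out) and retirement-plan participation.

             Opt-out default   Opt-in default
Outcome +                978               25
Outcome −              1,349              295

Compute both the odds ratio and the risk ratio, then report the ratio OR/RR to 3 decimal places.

Reading the table with exposure as columns: a = 978 (Opt-out default, case), b = 1349 (Opt-out default, non-case), c = 25 (Opt-in default, case), d = 295.
OR = (978·295)/(1349·25) = 288510/33725 = 8.55478
Risk in exposed = 978/2327 = 0.42028; risk in unexposed = 25/320 = 0.07812; RR = 5.37963
OR/RR = 8.55478 / 5.37963 = 1.59022
The outcome is not rare, so the OR lies further from 1 than the RR.

1.590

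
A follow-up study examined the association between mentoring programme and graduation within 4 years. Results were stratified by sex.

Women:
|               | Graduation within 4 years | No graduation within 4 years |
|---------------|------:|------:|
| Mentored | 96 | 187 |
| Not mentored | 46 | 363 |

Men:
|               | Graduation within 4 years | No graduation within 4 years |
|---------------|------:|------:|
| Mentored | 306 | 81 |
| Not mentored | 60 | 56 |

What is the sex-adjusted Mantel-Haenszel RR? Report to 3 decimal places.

1.959

RR_MH = Σ(aᵢ·n₀ᵢ/nᵢ) / Σ(cᵢ·n₁ᵢ/nᵢ), with n₁ᵢ = aᵢ+bᵢ (exposed), n₀ᵢ = cᵢ+dᵢ (unexposed), nᵢ = n₁ᵢ+n₀ᵢ.
Stratum 1 (Women): n₁ = 283, n₀ = 409, n = 692; a·n₀/n = 96·409/692 = 56.7399; c·n₁/n = 46·283/692 = 18.8121
Stratum 2 (Men): n₁ = 387, n₀ = 116, n = 503; a·n₀/n = 306·116/503 = 70.5686; c·n₁/n = 60·387/503 = 46.1630
RR_MH = (56.7399 + 70.5686) / (18.8121 + 46.1630) = 127.3085 / 64.9752 = 1.95934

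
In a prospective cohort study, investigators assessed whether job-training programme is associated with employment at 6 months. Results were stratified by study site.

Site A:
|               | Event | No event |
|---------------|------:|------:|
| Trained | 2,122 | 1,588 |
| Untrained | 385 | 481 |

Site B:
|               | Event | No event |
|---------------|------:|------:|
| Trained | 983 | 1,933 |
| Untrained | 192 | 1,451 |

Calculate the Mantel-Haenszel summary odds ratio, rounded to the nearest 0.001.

OR_MH = Σ(aᵢdᵢ/nᵢ) / Σ(bᵢcᵢ/nᵢ), where nᵢ is the stratum total.
Stratum 1 (Site A): n = 4576; a·d/n = 2122·481/4576 = 223.0511; b·c/n = 1588·385/4576 = 133.6058
Stratum 2 (Site B): n = 4559; a·d/n = 983·1451/4559 = 312.8609; b·c/n = 1933·192/4559 = 81.4073
OR_MH = (223.0511 + 312.8609) / (133.6058 + 81.4073) = 535.9121 / 215.0131 = 2.49246

2.492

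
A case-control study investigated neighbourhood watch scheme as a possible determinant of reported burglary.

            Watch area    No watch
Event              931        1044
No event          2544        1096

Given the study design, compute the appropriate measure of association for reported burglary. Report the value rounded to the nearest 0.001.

Reading the table with exposure as columns: a = 931 (Watch area, case), b = 2544 (Watch area, non-case), c = 1044 (No watch, case), d = 1096.
This is a case-control study: participants were sampled on outcome status, so risks in the source population cannot be estimated directly — relative risk is not valid here. The odds ratio is the appropriate measure.
OR = (a·d)/(b·c) = (931 × 1096) / (2544 × 1044) = 1020376 / 2655936 = 0.38419

0.384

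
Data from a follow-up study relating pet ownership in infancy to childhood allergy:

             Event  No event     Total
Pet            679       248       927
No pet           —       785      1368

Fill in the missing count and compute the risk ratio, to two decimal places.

The missing cell is in the unexposed row: 1368 − 785 = 583.
So a = 679, b = 248, c = 583, d = 785.
RR = [a/(a+b)] / [c/(c+d)] = (679/927) / (583/1368) = 0.73247/0.42617 = 1.71873

1.72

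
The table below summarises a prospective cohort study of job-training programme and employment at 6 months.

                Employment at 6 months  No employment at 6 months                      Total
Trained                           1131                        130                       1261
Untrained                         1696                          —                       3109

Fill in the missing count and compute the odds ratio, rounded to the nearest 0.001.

The missing cell is in the unexposed row: 3109 − 1696 = 1413.
So a = 1131, b = 130, c = 1696, d = 1413.
OR = (a·d)/(b·c) = (1131 × 1413) / (130 × 1696) = 1598103 / 220480 = 7.24829

7.248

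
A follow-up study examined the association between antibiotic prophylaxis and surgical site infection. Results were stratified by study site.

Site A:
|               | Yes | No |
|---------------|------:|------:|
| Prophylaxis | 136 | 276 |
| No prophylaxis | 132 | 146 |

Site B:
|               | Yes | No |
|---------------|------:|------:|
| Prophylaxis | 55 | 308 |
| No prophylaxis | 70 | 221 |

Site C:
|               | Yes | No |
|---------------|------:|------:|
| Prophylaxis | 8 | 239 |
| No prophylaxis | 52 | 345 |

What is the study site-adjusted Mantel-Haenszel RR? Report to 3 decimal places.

RR_MH = Σ(aᵢ·n₀ᵢ/nᵢ) / Σ(cᵢ·n₁ᵢ/nᵢ), with n₁ᵢ = aᵢ+bᵢ (exposed), n₀ᵢ = cᵢ+dᵢ (unexposed), nᵢ = n₁ᵢ+n₀ᵢ.
Stratum 1 (Site A): n₁ = 412, n₀ = 278, n = 690; a·n₀/n = 136·278/690 = 54.7942; c·n₁/n = 132·412/690 = 78.8174
Stratum 2 (Site B): n₁ = 363, n₀ = 291, n = 654; a·n₀/n = 55·291/654 = 24.4725; c·n₁/n = 70·363/654 = 38.8532
Stratum 3 (Site C): n₁ = 247, n₀ = 397, n = 644; a·n₀/n = 8·397/644 = 4.9317; c·n₁/n = 52·247/644 = 19.9441
RR_MH = (54.7942 + 24.4725 + 4.9317) / (78.8174 + 38.8532 + 19.9441) = 84.1984 / 137.6147 = 0.61184

0.612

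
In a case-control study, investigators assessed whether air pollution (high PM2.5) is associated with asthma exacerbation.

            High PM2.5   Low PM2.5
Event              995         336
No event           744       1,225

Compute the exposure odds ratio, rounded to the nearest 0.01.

4.88

Reading the table with exposure as columns: a = 995 (High PM2.5, case), b = 744 (High PM2.5, non-case), c = 336 (Low PM2.5, case), d = 1225.
OR = (a·d)/(b·c) = (995 × 1225) / (744 × 336) = 1218875 / 249984 = 4.87581
The odds of asthma exacerbation are about 4.88 times as high in the high pm2.5 group.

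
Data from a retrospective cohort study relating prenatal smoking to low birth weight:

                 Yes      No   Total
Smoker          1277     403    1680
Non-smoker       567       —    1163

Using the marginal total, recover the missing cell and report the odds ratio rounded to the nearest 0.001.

The missing cell is in the unexposed row: 1163 − 567 = 596.
So a = 1277, b = 403, c = 567, d = 596.
OR = (a·d)/(b·c) = (1277 × 596) / (403 × 567) = 761092 / 228501 = 3.33080

3.331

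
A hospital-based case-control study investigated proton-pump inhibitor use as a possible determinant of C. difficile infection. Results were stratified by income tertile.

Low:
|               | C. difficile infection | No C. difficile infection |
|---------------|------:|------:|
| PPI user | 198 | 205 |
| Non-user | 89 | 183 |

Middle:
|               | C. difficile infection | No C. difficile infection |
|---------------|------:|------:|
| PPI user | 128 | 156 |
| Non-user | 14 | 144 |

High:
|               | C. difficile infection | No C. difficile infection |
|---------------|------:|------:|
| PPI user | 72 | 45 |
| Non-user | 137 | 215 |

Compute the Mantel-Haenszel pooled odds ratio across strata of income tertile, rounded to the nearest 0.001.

OR_MH = Σ(aᵢdᵢ/nᵢ) / Σ(bᵢcᵢ/nᵢ), where nᵢ is the stratum total.
Stratum 1 (Low): n = 675; a·d/n = 198·183/675 = 53.6800; b·c/n = 205·89/675 = 27.0296
Stratum 2 (Middle): n = 442; a·d/n = 128·144/442 = 41.7014; b·c/n = 156·14/442 = 4.9412
Stratum 3 (High): n = 469; a·d/n = 72·215/469 = 33.0064; b·c/n = 45·137/469 = 13.1450
OR_MH = (53.6800 + 41.7014 + 33.0064) / (27.0296 + 4.9412 + 13.1450) = 128.3878 / 45.1158 = 2.84574

2.846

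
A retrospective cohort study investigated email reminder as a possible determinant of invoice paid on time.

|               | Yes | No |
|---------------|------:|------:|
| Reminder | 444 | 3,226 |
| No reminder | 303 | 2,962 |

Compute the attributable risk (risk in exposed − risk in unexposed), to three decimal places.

0.028

Cells: a = 444, b = 3226, c = 303, d = 2962.
Risk in exposed = 444/3670 = 0.120981; risk in unexposed = 303/3265 = 0.092802.
Risk difference = 0.120981 − 0.092802 = 0.028178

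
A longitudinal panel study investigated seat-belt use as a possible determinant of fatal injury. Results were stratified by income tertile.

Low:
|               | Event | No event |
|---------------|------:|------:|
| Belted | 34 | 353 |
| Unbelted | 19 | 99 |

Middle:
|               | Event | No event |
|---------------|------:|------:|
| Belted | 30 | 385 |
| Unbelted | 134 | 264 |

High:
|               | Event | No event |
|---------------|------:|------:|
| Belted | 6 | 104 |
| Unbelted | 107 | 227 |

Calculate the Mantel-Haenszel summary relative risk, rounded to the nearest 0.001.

0.248

RR_MH = Σ(aᵢ·n₀ᵢ/nᵢ) / Σ(cᵢ·n₁ᵢ/nᵢ), with n₁ᵢ = aᵢ+bᵢ (exposed), n₀ᵢ = cᵢ+dᵢ (unexposed), nᵢ = n₁ᵢ+n₀ᵢ.
Stratum 1 (Low): n₁ = 387, n₀ = 118, n = 505; a·n₀/n = 34·118/505 = 7.9446; c·n₁/n = 19·387/505 = 14.5604
Stratum 2 (Middle): n₁ = 415, n₀ = 398, n = 813; a·n₀/n = 30·398/813 = 14.6863; c·n₁/n = 134·415/813 = 68.4010
Stratum 3 (High): n₁ = 110, n₀ = 334, n = 444; a·n₀/n = 6·334/444 = 4.5135; c·n₁/n = 107·110/444 = 26.5090
RR_MH = (7.9446 + 14.6863 + 4.5135) / (14.5604 + 68.4010 + 26.5090) = 27.1444 / 109.4704 = 0.24796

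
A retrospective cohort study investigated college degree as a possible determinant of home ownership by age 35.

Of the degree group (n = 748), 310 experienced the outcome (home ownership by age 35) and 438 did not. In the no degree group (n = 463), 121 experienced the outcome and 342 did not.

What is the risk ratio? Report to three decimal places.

1.586

From the description: a = 310, b = 438, c = 121, d = 342.
Risk in exposed = 310/748 = 0.41444; risk in unexposed = 121/463 = 0.26134.
RR = 0.41444 / 0.26134 = 1.58583
The risk among the exposed is 1.59 times that among the unexposed.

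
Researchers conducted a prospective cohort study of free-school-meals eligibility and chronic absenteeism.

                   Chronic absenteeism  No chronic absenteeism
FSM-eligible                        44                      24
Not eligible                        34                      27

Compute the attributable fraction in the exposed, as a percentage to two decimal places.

13.86

Cells: a = 44, b = 24, c = 34, d = 27.
Risk in exposed = 44/68 = 0.64706; risk in unexposed = 34/61 = 0.55738.
RR = 0.64706/0.55738 = 1.16090
AR% = (RR − 1)/RR × 100 = (1.16090 − 1)/1.16090 × 100 = 13.8599%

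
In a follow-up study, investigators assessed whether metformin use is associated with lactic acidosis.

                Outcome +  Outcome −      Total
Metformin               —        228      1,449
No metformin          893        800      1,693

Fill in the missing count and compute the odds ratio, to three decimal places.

The missing cell is in the exposed row: 1449 − 228 = 1221.
So a = 1221, b = 228, c = 893, d = 800.
OR = (a·d)/(b·c) = (1221 × 800) / (228 × 893) = 976800 / 203604 = 4.79755

4.798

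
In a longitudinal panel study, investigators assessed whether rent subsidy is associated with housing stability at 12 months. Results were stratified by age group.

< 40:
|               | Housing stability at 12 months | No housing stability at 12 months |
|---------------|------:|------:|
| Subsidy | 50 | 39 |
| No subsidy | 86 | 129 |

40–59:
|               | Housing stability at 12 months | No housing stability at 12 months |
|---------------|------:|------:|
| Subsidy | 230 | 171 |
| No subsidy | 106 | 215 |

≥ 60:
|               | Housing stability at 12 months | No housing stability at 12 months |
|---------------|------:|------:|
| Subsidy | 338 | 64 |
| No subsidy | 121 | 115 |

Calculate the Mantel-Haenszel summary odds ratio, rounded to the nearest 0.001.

OR_MH = Σ(aᵢdᵢ/nᵢ) / Σ(bᵢcᵢ/nᵢ), where nᵢ is the stratum total.
Stratum 1 (< 40): n = 304; a·d/n = 50·129/304 = 21.2171; b·c/n = 39·86/304 = 11.0329
Stratum 2 (40–59): n = 722; a·d/n = 230·215/722 = 68.4903; b·c/n = 171·106/722 = 25.1053
Stratum 3 (≥ 60): n = 638; a·d/n = 338·115/638 = 60.9248; b·c/n = 64·121/638 = 12.1379
OR_MH = (21.2171 + 68.4903 + 60.9248) / (11.0329 + 25.1053 + 12.1379) = 150.6322 / 48.2761 = 3.12022

3.120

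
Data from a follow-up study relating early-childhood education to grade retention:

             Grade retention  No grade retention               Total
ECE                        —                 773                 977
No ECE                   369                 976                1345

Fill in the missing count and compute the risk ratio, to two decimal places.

0.76

The missing cell is in the exposed row: 977 − 773 = 204.
So a = 204, b = 773, c = 369, d = 976.
RR = [a/(a+b)] / [c/(c+d)] = (204/977) / (369/1345) = 0.20880/0.27435 = 0.76108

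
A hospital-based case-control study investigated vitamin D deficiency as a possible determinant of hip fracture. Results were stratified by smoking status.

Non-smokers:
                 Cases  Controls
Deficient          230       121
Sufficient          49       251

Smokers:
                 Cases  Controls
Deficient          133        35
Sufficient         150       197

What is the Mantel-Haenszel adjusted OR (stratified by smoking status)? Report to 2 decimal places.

7.23

OR_MH = Σ(aᵢdᵢ/nᵢ) / Σ(bᵢcᵢ/nᵢ), where nᵢ is the stratum total.
Stratum 1 (Non-smokers): n = 651; a·d/n = 230·251/651 = 88.6790; b·c/n = 121·49/651 = 9.1075
Stratum 2 (Smokers): n = 515; a·d/n = 133·197/515 = 50.8757; b·c/n = 35·150/515 = 10.1942
OR_MH = (88.6790 + 50.8757) / (9.1075 + 10.1942) = 139.5547 / 19.3017 = 7.23018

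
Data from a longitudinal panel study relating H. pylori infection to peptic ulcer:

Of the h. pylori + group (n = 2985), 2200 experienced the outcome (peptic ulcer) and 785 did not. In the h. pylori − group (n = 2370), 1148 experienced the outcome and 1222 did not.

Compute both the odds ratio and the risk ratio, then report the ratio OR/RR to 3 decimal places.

1.961

From the description: a = 2200, b = 785, c = 1148, d = 1222.
OR = (2200·1222)/(785·1148) = 2688400/901180 = 2.98320
Risk in exposed = 2200/2985 = 0.73702; risk in unexposed = 1148/2370 = 0.48439; RR = 1.52155
OR/RR = 2.98320 / 1.52155 = 1.96064
The outcome is not rare, so the OR lies further from 1 than the RR.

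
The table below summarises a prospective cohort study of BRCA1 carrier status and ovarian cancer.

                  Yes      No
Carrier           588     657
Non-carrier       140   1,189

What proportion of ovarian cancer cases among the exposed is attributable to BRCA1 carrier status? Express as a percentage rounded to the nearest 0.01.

Cells: a = 588, b = 657, c = 140, d = 1189.
Risk in exposed = 588/1245 = 0.47229; risk in unexposed = 140/1329 = 0.10534.
RR = 0.47229/0.10534 = 4.48337
AR% = (RR − 1)/RR × 100 = (4.48337 − 1)/4.48337 × 100 = 77.6954%

77.70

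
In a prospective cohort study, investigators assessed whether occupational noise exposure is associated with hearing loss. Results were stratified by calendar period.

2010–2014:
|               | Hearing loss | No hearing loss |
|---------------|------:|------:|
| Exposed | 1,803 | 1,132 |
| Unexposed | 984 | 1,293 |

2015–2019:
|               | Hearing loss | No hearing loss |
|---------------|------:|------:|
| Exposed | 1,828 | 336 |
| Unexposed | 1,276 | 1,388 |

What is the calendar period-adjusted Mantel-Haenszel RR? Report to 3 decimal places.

1.595

RR_MH = Σ(aᵢ·n₀ᵢ/nᵢ) / Σ(cᵢ·n₁ᵢ/nᵢ), with n₁ᵢ = aᵢ+bᵢ (exposed), n₀ᵢ = cᵢ+dᵢ (unexposed), nᵢ = n₁ᵢ+n₀ᵢ.
Stratum 1 (2010–2014): n₁ = 2935, n₀ = 2277, n = 5212; a·n₀/n = 1803·2277/5212 = 787.6882; c·n₁/n = 984·2935/5212 = 554.1136
Stratum 2 (2015–2019): n₁ = 2164, n₀ = 2664, n = 4828; a·n₀/n = 1828·2664/4828 = 1008.6562; c·n₁/n = 1276·2164/4828 = 571.9271
RR_MH = (787.6882 + 1008.6562) / (554.1136 + 571.9271) = 1796.3444 / 1126.0407 = 1.59527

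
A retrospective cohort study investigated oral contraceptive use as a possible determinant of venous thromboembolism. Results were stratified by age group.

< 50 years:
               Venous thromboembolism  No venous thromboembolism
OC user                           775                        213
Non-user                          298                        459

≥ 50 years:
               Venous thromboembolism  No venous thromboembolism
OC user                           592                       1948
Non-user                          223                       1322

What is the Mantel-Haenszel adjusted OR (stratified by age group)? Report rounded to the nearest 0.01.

OR_MH = Σ(aᵢdᵢ/nᵢ) / Σ(bᵢcᵢ/nᵢ), where nᵢ is the stratum total.
Stratum 1 (< 50 years): n = 1745; a·d/n = 775·459/1745 = 203.8539; b·c/n = 213·298/1745 = 36.3748
Stratum 2 (≥ 50 years): n = 4085; a·d/n = 592·1322/4085 = 191.5848; b·c/n = 1948·223/4085 = 106.3412
OR_MH = (203.8539 + 191.5848) / (36.3748 + 106.3412) = 395.4387 / 142.7160 = 2.77081

2.77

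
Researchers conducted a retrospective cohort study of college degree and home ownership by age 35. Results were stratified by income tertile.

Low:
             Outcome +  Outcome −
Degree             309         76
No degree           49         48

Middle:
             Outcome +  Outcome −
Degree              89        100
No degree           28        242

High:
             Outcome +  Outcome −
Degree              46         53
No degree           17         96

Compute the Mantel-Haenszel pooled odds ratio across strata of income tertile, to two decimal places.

5.45

OR_MH = Σ(aᵢdᵢ/nᵢ) / Σ(bᵢcᵢ/nᵢ), where nᵢ is the stratum total.
Stratum 1 (Low): n = 482; a·d/n = 309·48/482 = 30.7718; b·c/n = 76·49/482 = 7.7261
Stratum 2 (Middle): n = 459; a·d/n = 89·242/459 = 46.9237; b·c/n = 100·28/459 = 6.1002
Stratum 3 (High): n = 212; a·d/n = 46·96/212 = 20.8302; b·c/n = 53·17/212 = 4.2500
OR_MH = (30.7718 + 46.9237 + 20.8302) / (7.7261 + 6.1002 + 4.2500) = 98.5257 / 18.0764 = 5.45053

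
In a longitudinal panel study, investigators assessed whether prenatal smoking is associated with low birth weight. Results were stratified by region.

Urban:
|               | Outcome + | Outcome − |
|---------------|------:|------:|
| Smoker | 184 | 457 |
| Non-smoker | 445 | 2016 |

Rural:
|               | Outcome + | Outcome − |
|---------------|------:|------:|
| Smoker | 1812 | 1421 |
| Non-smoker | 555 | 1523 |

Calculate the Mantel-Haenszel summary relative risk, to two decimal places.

RR_MH = Σ(aᵢ·n₀ᵢ/nᵢ) / Σ(cᵢ·n₁ᵢ/nᵢ), with n₁ᵢ = aᵢ+bᵢ (exposed), n₀ᵢ = cᵢ+dᵢ (unexposed), nᵢ = n₁ᵢ+n₀ᵢ.
Stratum 1 (Urban): n₁ = 641, n₀ = 2461, n = 3102; a·n₀/n = 184·2461/3102 = 145.9781; c·n₁/n = 445·641/3102 = 91.9552
Stratum 2 (Rural): n₁ = 3233, n₀ = 2078, n = 5311; a·n₀/n = 1812·2078/5311 = 708.9693; c·n₁/n = 555·3233/5311 = 337.8488
RR_MH = (145.9781 + 708.9693) / (91.9552 + 337.8488) = 854.9474 / 429.8040 = 1.98916

1.99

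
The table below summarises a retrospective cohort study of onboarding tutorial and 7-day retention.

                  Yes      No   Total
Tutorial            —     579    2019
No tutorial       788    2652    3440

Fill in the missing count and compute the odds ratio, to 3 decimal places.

The missing cell is in the exposed row: 2019 − 579 = 1440.
So a = 1440, b = 579, c = 788, d = 2652.
OR = (a·d)/(b·c) = (1440 × 2652) / (579 × 788) = 3818880 / 456252 = 8.37011

8.370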